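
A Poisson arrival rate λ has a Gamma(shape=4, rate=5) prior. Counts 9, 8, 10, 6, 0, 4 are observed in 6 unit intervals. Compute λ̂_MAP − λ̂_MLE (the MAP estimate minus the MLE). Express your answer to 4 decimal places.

MAP − MLE = -2.5303

Σxᵢ = 37. Posterior is Gamma(41, 11); MAP = (41−1)/11 = 40/11 ≈ 3.63636.
MLE = x̄ = 37/6 ≈ 6.16667.
Difference = 40/11 − 37/6 = -167/66 ≈ -2.5303.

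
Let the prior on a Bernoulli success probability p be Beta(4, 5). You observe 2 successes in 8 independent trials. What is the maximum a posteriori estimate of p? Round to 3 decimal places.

p̂_MAP = 0.333

Prior: Beta(4, 5).
Data: 2 successes in 8 trials. The binomial likelihood contributes p^2(1−p)^6, so the posterior is Beta(4+2, 5+6) = Beta(6, 11).
For Beta(a, b) with a, b > 1 the mode is (a−1)/(a+b−2) = 5/15 ≈ 0.333.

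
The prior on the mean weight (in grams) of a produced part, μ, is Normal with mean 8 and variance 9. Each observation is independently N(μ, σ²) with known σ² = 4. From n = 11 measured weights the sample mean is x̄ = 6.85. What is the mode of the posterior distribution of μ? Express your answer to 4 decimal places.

μ̂_MAP = 6.8947

n = 11, x̄ = 6.85.
For a Normal prior and Normal likelihood with known variance, the posterior is Normal; its mode equals its mean, the precision-weighted average.
Prior precision 1/σ₀² = 1/9; data precision n/σ² = 11/4 = 2.75.
μ̂ = ((1/9)·8 + 2.75·6.85) / (1/9 + 2.75) = (14203/720)/(103/36) = 14203/2060 ≈ 6.8947.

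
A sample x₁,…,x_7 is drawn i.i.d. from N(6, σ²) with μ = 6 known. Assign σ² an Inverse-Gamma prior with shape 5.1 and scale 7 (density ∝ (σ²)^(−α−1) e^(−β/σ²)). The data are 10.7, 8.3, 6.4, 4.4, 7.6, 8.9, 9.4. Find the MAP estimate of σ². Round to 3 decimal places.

σ̂²_MAP = 3.470

Sum of squared deviations about the known mean: SS = (10.7−6)² + (8.3−6)² + (6.4−6)² + (4.4−6)² + (7.6−6)² + (8.9−6)² + (9.4−6)² = 52.63.
The Normal likelihood contributes (σ²)^(−n/2) exp(−SS/(2σ²)), so the posterior is Inverse-Gamma(α + n/2, β + SS/2) = Inverse-Gamma(8.6, 33.315).
The mode of Inverse-Gamma(a, b) is b/(a+1) = 33.315/9.6 ≈ 3.470.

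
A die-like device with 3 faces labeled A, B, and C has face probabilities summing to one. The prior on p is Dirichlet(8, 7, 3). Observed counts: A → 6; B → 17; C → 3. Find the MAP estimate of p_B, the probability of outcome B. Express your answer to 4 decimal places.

MAP estimate of p_B = 0.5610

The posterior is Dirichlet(αᵢ + nᵢ) = Dirichlet(14, 24, 6).
For a Dirichlet(a₁,…,a_K) with all aᵢ > 1, the mode has j-th component (aⱼ − 1)/(Σaᵢ − K).
Here Σaᵢ = 44 and K = 3, so p_B = (24 − 1)/(44 − 3) = 23/41 ≈ 0.5610.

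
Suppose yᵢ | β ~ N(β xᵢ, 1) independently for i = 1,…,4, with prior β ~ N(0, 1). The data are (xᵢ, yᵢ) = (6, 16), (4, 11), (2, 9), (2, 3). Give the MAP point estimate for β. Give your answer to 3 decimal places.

log p(β | y) = −Σ(yᵢ − βxᵢ)²/(2·1) − β²/(2·1) + const.
Setting the derivative to zero: Σxᵢ(yᵢ − βxᵢ)/1 − β/1 = 0, so β = Σxᵢyᵢ / (Σxᵢ² + σ²/τ²).
Σxᵢyᵢ = 6·16 + 4·11 + 2·9 + 2·3 = 164; Σxᵢ² = 60; σ²/τ² = 1.
β̂_MAP = 164 / (60 + 1) = 164/61 ≈ 2.689.

β̂_MAP = 2.689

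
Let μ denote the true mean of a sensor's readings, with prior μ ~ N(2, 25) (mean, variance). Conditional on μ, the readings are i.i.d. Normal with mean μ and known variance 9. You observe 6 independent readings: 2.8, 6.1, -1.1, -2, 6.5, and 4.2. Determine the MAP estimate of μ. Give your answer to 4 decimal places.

μ̂_MAP = 2.7075

n = 6; x̄ = (2.8 + 6.1 + (-1.1) + (-2) + 6.5 + 4.2)/6 = 16.5/6 = 2.75.
For a Normal prior and Normal likelihood with known variance, the posterior is Normal; its mode equals its mean, the precision-weighted average.
Prior precision 1/σ₀² = 1/25 = 0.04; data precision n/σ² = 6/9 = 2/3.
μ̂ = (0.04·2 + (2/3)·2.75) / (0.04 + 2/3) = (287/150)/(53/75) = 287/106 ≈ 2.7075.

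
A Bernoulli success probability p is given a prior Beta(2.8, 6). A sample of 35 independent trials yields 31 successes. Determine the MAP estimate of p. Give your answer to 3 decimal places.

p̂_MAP = 0.785

Prior: Beta(2.8, 6).
Data: 31 successes in 35 trials. The binomial likelihood contributes p^31(1−p)^4, so the posterior is Beta(2.8+31, 6+4) = Beta(33.8, 10).
For Beta(a, b) with a, b > 1 the mode is (a−1)/(a+b−2) = 32.8/41.8 ≈ 0.785.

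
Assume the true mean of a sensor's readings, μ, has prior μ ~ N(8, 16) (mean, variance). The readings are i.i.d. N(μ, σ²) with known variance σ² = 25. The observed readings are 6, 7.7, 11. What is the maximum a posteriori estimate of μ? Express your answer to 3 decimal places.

n = 3; x̄ = (6 + 7.7 + 11)/3 = 24.7/3 = 247/30 ≈ 8.2333.
For a Normal prior and Normal likelihood with known variance, the posterior is Normal; its mode equals its mean, the precision-weighted average.
Prior precision 1/σ₀² = 1/16 = 0.0625; data precision n/σ² = 3/25 = 0.12.
μ̂ = (0.0625·8 + 0.12·(247/30)) / (0.0625 + 0.12) = 1.488/0.1825 = 2976/365 ≈ 8.153.

μ̂_MAP = 8.153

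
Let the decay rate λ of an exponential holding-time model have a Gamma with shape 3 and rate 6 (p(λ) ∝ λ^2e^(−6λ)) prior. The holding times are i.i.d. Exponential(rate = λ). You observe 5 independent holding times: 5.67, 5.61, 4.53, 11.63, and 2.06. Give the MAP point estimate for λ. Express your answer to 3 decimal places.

λ̂_MAP = 0.197

The Exponential(rate=λ) likelihood is ∝ λ^n e^(−λΣtᵢ). Here n = 5 and Σtᵢ = 5.67 + 5.61 + 4.53 + 11.63 + 2.06 = 29.50.
Posterior ∝ λ^2e^(−6λ) · λ^5e^(−29.50λ) = λ^7e^(−35.50λ), i.e. Gamma(8, 35.50).
Mode = (a−1)/b = 7/35.50 ≈ 0.197.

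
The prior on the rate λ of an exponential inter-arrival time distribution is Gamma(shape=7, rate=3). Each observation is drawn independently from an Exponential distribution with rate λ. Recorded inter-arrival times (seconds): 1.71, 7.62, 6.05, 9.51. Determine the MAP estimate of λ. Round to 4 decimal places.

The Exponential(rate=λ) likelihood is ∝ λ^n e^(−λΣtᵢ). Here n = 4 and Σtᵢ = 1.71 + 7.62 + 6.05 + 9.51 = 24.89.
Posterior ∝ λ^6e^(−3λ) · λ^4e^(−24.89λ) = λ^10e^(−27.89λ), i.e. Gamma(11, 27.89).
Mode = (a−1)/b = 10/27.89 ≈ 0.3586.

λ̂_MAP = 0.3586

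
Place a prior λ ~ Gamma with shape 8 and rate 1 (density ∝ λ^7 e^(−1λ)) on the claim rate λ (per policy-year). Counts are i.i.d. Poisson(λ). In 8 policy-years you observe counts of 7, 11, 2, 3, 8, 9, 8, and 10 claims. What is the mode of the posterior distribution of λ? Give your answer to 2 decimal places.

Σxᵢ = 7+11+2+3+8+9+8+10 = 58, with n = 8.
Posterior ∝ λ^7e^(−1λ) · λ^58e^(−8λ) = λ^65e^(−9λ), i.e. Gamma(shape=66, rate=9).
The mode of a Gamma(a, b) with a ≥ 1 (shape–rate) is (a−1)/b = 65/9 ≈ 7.22.

λ̂_MAP = 7.22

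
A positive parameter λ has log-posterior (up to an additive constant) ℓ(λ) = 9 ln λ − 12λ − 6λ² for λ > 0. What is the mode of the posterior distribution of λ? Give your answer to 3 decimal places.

ℓ'(λ) = 9/λ − 12 − 12λ. Setting this to zero and multiplying by λ: 12λ² + 12λ − 9 = 0.
λ = (−12 + √(12² + 4·12·9)) / (2·12) = (−12 + √576) / 24 = (−12 + 24)/24 = 1/2.
ℓ''(λ) = −9/λ² − 12 < 0, confirming a maximum.

λ̂_MAP = 0.500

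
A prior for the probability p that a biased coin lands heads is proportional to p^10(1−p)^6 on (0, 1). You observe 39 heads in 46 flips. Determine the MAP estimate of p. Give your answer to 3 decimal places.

The prior density ∝ p^10(1−p)^6 is the kernel of Beta(11, 7).
Data: 39 successes in 46 trials. The binomial likelihood contributes p^39(1−p)^7, so the posterior is Beta(11+39, 7+7) = Beta(50, 14).
For Beta(a, b) with a, b > 1 the mode is (a−1)/(a+b−2) = 49/62 ≈ 0.790.

p̂_MAP = 0.790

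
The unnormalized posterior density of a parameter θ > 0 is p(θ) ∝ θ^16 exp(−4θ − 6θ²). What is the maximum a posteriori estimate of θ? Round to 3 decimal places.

ℓ'(θ) = 16/θ − 4 − 12θ. Setting this to zero and multiplying by θ: 12θ² + 4θ − 16 = 0.
θ = (−4 + √(4² + 4·12·16)) / (2·12) = (−4 + √784) / 24 = (−4 + 28)/24 = 1.
ℓ''(θ) = −16/θ² − 12 < 0, confirming a maximum.

θ̂_MAP = 1.000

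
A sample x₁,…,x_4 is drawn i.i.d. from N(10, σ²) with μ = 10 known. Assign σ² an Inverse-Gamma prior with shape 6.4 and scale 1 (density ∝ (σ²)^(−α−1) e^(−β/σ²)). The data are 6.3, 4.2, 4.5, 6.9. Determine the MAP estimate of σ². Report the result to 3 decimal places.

Sum of squared deviations about the known mean: SS = (6.3−10)² + (4.2−10)² + (4.5−10)² + (6.9−10)² = 87.19.
The Normal likelihood contributes (σ²)^(−n/2) exp(−SS/(2σ²)), so the posterior is Inverse-Gamma(α + n/2, β + SS/2) = Inverse-Gamma(8.4, 44.595).
The mode of Inverse-Gamma(a, b) is b/(a+1) = 44.595/9.4 ≈ 4.744.

σ̂²_MAP = 4.744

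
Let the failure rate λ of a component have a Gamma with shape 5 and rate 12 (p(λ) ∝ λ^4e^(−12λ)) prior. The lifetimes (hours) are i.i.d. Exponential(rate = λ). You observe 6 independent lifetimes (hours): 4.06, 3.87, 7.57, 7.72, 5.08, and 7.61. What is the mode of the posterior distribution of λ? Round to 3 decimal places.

The Exponential(rate=λ) likelihood is ∝ λ^n e^(−λΣtᵢ). Here n = 6 and Σtᵢ = 4.06 + 3.87 + 7.57 + 7.72 + 5.08 + 7.61 = 35.91.
Posterior ∝ λ^4e^(−12λ) · λ^6e^(−35.91λ) = λ^10e^(−47.91λ), i.e. Gamma(11, 47.91).
Mode = (a−1)/b = 10/47.91 ≈ 0.209.

λ̂_MAP = 0.209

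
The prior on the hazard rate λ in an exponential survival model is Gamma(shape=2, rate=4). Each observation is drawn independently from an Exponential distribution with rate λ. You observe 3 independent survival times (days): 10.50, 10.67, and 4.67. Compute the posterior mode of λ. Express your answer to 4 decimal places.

The Exponential(rate=λ) likelihood is ∝ λ^n e^(−λΣtᵢ). Here n = 3 and Σtᵢ = 10.50 + 10.67 + 4.67 = 25.84.
Posterior ∝ λe^(−4λ) · λ^3e^(−25.84λ) = λ^4e^(−29.84λ), i.e. Gamma(5, 29.84).
Mode = (a−1)/b = 4/29.84 ≈ 0.1340.

λ̂_MAP = 0.1340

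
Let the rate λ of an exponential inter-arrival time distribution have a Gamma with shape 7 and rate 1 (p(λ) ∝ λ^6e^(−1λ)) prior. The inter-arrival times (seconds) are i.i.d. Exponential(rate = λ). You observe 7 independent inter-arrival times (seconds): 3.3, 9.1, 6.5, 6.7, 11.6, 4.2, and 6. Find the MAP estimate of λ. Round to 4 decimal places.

The Exponential(rate=λ) likelihood is ∝ λ^n e^(−λΣtᵢ). Here n = 7 and Σtᵢ = 3.3 + 9.1 + 6.5 + 6.7 + 11.6 + 4.2 + 6 = 47.4.
Posterior ∝ λ^6e^(−1λ) · λ^7e^(−47.4λ) = λ^13e^(−48.4λ), i.e. Gamma(14, 48.4).
Mode = (a−1)/b = 13/48.4 ≈ 0.2686.

λ̂_MAP = 0.2686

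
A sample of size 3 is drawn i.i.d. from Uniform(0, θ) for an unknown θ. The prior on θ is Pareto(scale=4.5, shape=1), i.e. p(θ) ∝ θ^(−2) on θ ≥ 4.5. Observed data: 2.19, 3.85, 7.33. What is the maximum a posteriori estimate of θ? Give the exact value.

θ̂_MAP = 7.33

The Uniform(0, θ) likelihood is θ^(−n) for θ ≥ max(xᵢ), zero otherwise. Here max(xᵢ) = 7.33.
Posterior ∝ θ^(−2) · θ^(−3) = θ^(−5) on θ ≥ max(4.5, 7.33) = 7.33.
This density is strictly decreasing in θ, so the posterior mode lies at the lower boundary of the support.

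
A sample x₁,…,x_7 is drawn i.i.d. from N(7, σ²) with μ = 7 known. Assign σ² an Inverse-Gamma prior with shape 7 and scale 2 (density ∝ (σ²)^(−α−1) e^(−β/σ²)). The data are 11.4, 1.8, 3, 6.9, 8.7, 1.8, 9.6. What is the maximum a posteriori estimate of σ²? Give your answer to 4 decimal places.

σ̂²_MAP = 4.4826

Sum of squared deviations about the known mean: SS = (11.4−7)² + (1.8−7)² + (3−7)² + (6.9−7)² + (8.7−7)² + (1.8−7)² + (9.6−7)² = 99.1.
The Normal likelihood contributes (σ²)^(−n/2) exp(−SS/(2σ²)), so the posterior is Inverse-Gamma(α + n/2, β + SS/2) = Inverse-Gamma(10.5, 51.55).
The mode of Inverse-Gamma(a, b) is b/(a+1) = 51.55/11.5 ≈ 4.4826.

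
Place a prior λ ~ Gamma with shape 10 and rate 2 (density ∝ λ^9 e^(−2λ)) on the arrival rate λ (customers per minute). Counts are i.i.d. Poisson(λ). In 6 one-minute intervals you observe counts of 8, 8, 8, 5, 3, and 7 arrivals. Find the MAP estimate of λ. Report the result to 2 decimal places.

Σxᵢ = 8+8+8+5+3+7 = 39, with n = 6.
Posterior ∝ λ^9e^(−2λ) · λ^39e^(−6λ) = λ^48e^(−8λ), i.e. Gamma(shape=49, rate=8).
The mode of a Gamma(a, b) with a ≥ 1 (shape–rate) is (a−1)/b = 48/8 ≈ 6.00.

λ̂_MAP = 6.00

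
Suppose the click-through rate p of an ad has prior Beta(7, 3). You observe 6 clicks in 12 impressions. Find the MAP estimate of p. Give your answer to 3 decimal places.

Prior: Beta(7, 3).
Data: 6 successes in 12 trials. The binomial likelihood contributes p^6(1−p)^6, so the posterior is Beta(7+6, 3+6) = Beta(13, 9).
For Beta(a, b) with a, b > 1 the mode is (a−1)/(a+b−2) = 12/20 ≈ 0.600.

p̂_MAP = 0.600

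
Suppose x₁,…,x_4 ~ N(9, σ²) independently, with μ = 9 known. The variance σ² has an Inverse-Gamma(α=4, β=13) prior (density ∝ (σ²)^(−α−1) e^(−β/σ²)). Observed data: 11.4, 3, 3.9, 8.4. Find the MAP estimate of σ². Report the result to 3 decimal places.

Sum of squared deviations about the known mean: SS = (11.4−9)² + (3−9)² + (3.9−9)² + (8.4−9)² = 68.13.
The Normal likelihood contributes (σ²)^(−n/2) exp(−SS/(2σ²)), so the posterior is Inverse-Gamma(α + n/2, β + SS/2) = Inverse-Gamma(6, 47.065).
The mode of Inverse-Gamma(a, b) is b/(a+1) = 47.065/7 ≈ 6.724.

σ̂²_MAP = 6.724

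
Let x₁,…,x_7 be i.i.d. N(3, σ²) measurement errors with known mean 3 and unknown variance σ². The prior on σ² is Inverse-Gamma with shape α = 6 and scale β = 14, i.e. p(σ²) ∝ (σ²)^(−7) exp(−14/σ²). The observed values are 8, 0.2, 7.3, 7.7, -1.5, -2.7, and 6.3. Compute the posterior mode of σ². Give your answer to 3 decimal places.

σ̂²_MAP = 7.860

Sum of squared deviations about the known mean: SS = (8−3)² + (0.2−3)² + (7.3−3)² + (7.7−3)² + (-1.5−3)² + (-2.7−3)² + (6.3−3)² = 137.05.
The Normal likelihood contributes (σ²)^(−n/2) exp(−SS/(2σ²)), so the posterior is Inverse-Gamma(α + n/2, β + SS/2) = Inverse-Gamma(9.5, 82.525).
The mode of Inverse-Gamma(a, b) is b/(a+1) = 82.525/10.5 ≈ 7.860.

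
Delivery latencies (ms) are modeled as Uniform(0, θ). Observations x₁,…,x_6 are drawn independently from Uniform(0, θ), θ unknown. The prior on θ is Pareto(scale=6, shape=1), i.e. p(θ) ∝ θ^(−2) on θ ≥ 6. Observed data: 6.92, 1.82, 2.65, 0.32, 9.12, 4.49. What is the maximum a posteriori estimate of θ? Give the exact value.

The Uniform(0, θ) likelihood is θ^(−n) for θ ≥ max(xᵢ), zero otherwise. Here max(xᵢ) = 9.12.
Posterior ∝ θ^(−2) · θ^(−6) = θ^(−8) on θ ≥ max(6, 9.12) = 9.12.
This density is strictly decreasing in θ, so the posterior mode lies at the lower boundary of the support.

θ̂_MAP = 9.12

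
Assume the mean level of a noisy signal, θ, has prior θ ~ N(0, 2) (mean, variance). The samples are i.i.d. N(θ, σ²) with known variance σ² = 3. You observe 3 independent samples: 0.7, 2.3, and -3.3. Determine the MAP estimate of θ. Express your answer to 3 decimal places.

θ̂_MAP = -0.067

n = 3; x̄ = (0.7 + 2.3 + (-3.3))/3 = -0.3/3 = -0.1.
For a Normal prior and Normal likelihood with known variance, the posterior is Normal; its mode equals its mean, the precision-weighted average.
Prior precision 1/σ₀² = 1/2 = 0.5; data precision n/σ² = 3/3 = 1.
θ̂ = (0.5·0 + 1·(-0.1)) / (0.5 + 1) = (-0.1)/1.5 = -1/15 ≈ -0.067.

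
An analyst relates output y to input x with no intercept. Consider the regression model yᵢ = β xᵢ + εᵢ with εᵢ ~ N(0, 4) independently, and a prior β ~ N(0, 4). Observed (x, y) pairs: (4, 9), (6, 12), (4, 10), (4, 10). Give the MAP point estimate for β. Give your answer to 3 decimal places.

log p(β | y) = −Σ(yᵢ − βxᵢ)²/(2·4) − β²/(2·4) + const.
Setting the derivative to zero: Σxᵢ(yᵢ − βxᵢ)/4 − β/4 = 0, so β = Σxᵢyᵢ / (Σxᵢ² + σ²/τ²).
Σxᵢyᵢ = 4·9 + 6·12 + 4·10 + 4·10 = 188; Σxᵢ² = 84; σ²/τ² = 1.
β̂_MAP = 188 / (84 + 1) = 188/85 ≈ 2.212.

β̂_MAP = 2.212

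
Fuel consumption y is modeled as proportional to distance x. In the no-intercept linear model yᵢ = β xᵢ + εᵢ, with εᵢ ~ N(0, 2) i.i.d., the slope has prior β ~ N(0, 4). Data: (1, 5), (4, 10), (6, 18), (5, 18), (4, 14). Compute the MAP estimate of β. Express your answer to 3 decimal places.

log p(β | y) = −Σ(yᵢ − βxᵢ)²/(2·2) − β²/(2·4) + const.
Setting the derivative to zero: Σxᵢ(yᵢ − βxᵢ)/2 − β/4 = 0, so β = Σxᵢyᵢ / (Σxᵢ² + σ²/τ²).
Σxᵢyᵢ = 1·5 + 4·10 + 6·18 + 5·18 + 4·14 = 299; Σxᵢ² = 94; σ²/τ² = 0.5.
β̂_MAP = 299 / (94 + 0.5) = 299/94.5 ≈ 3.164.

β̂_MAP = 3.164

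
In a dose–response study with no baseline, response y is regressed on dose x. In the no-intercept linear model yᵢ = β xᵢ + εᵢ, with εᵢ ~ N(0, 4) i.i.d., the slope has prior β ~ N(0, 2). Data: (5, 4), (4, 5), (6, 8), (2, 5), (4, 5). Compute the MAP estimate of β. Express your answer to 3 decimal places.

log p(β | y) = −Σ(yᵢ − βxᵢ)²/(2·4) − β²/(2·2) + const.
Setting the derivative to zero: Σxᵢ(yᵢ − βxᵢ)/4 − β/2 = 0, so β = Σxᵢyᵢ / (Σxᵢ² + σ²/τ²).
Σxᵢyᵢ = 5·4 + 4·5 + 6·8 + 2·5 + 4·5 = 118; Σxᵢ² = 97; σ²/τ² = 2.
β̂_MAP = 118 / (97 + 2) = 118/99 ≈ 1.192.

β̂_MAP = 1.192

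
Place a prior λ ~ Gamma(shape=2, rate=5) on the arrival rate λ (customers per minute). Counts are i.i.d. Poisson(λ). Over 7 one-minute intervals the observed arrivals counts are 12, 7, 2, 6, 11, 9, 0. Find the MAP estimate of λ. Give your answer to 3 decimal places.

Σxᵢ = 12+7+2+6+11+9+0 = 47, with n = 7.
Posterior ∝ λe^(−5λ) · λ^47e^(−7λ) = λ^48e^(−12λ), i.e. Gamma(shape=49, rate=12).
The mode of a Gamma(a, b) with a ≥ 1 (shape–rate) is (a−1)/b = 48/12 ≈ 4.000.

λ̂_MAP = 4.000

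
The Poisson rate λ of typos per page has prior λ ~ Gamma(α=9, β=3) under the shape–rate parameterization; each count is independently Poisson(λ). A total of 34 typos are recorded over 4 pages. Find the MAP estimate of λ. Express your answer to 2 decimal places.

λ̂_MAP = 6.00

Σxᵢ = 34, n = 4.
Posterior ∝ λ^8e^(−3λ) · λ^34e^(−4λ) = λ^42e^(−7λ), i.e. Gamma(shape=43, rate=7).
The mode of a Gamma(a, b) with a ≥ 1 (shape–rate) is (a−1)/b = 42/7 ≈ 6.00.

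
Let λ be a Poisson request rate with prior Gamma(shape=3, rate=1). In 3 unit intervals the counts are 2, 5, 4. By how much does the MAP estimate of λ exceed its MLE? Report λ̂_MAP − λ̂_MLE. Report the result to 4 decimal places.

Σxᵢ = 11. Posterior is Gamma(14, 4); MAP = (14−1)/4 = 13/4 ≈ 3.25000.
MLE = x̄ = 11/3 ≈ 3.66667.
Difference = 13/4 − 11/3 = -5/12 ≈ -0.4167.

MAP − MLE = -0.4167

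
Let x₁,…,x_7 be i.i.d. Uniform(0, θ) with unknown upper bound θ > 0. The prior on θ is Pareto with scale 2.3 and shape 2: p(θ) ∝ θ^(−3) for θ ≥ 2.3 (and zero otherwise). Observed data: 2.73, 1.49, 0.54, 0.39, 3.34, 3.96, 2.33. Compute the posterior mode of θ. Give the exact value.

θ̂_MAP = 3.96

The Uniform(0, θ) likelihood is θ^(−n) for θ ≥ max(xᵢ), zero otherwise. Here max(xᵢ) = 3.96.
Posterior ∝ θ^(−3) · θ^(−7) = θ^(−10) on θ ≥ max(2.3, 3.96) = 3.96.
This density is strictly decreasing in θ, so the posterior mode lies at the lower boundary of the support.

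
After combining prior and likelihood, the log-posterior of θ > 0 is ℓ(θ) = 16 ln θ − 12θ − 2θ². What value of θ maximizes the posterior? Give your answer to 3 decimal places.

θ̂_MAP = 1.000

ℓ'(θ) = 16/θ − 12 − 4θ. Setting this to zero and multiplying by θ: 4θ² + 12θ − 16 = 0.
θ = (−12 + √(12² + 4·4·16)) / (2·4) = (−12 + √400) / 8 = (−12 + 20)/8 = 1.
ℓ''(θ) = −16/θ² − 4 < 0, confirming a maximum.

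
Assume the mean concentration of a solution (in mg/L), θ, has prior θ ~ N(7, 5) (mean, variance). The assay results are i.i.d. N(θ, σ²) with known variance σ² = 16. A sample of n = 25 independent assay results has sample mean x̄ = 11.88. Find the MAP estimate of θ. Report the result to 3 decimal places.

n = 25, x̄ = 11.88.
For a Normal prior and Normal likelihood with known variance, the posterior is Normal; its mode equals its mean, the precision-weighted average.
Prior precision 1/σ₀² = 1/5 = 0.2; data precision n/σ² = 25/16 = 1.5625.
θ̂ = (0.2·7 + 1.5625·11.88) / (0.2 + 1.5625) = 19.9625/1.7625 = 1597/141 ≈ 11.326.

θ̂_MAP = 11.326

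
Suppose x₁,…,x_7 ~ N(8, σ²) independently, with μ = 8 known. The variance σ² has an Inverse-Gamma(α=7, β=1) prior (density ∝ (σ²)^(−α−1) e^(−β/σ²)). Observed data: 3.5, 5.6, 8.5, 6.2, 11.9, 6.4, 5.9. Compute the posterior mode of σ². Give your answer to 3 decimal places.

Sum of squared deviations about the known mean: SS = (3.5−8)² + (5.6−8)² + (8.5−8)² + (6.2−8)² + (11.9−8)² + (6.4−8)² + (5.9−8)² = 51.68.
The Normal likelihood contributes (σ²)^(−n/2) exp(−SS/(2σ²)), so the posterior is Inverse-Gamma(α + n/2, β + SS/2) = Inverse-Gamma(10.5, 26.84).
The mode of Inverse-Gamma(a, b) is b/(a+1) = 26.84/11.5 ≈ 2.334.

σ̂²_MAP = 2.334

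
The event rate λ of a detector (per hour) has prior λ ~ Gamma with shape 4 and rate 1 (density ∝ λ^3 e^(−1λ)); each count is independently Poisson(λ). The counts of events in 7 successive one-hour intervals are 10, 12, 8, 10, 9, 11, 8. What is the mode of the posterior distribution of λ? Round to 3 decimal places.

λ̂_MAP = 8.875

Σxᵢ = 10+12+8+10+9+11+8 = 68, with n = 7.
Posterior ∝ λ^3e^(−1λ) · λ^68e^(−7λ) = λ^71e^(−8λ), i.e. Gamma(shape=72, rate=8).
The mode of a Gamma(a, b) with a ≥ 1 (shape–rate) is (a−1)/b = 71/8 ≈ 8.875.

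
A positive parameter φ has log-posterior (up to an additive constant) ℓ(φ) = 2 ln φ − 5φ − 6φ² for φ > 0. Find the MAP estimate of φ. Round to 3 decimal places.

ℓ'(φ) = 2/φ − 5 − 12φ. Setting this to zero and multiplying by φ: 12φ² + 5φ − 2 = 0.
φ = (−5 + √(5² + 4·12·2)) / (2·12) = (−5 + √121) / 24 = (−5 + 11)/24 = 1/4.
ℓ''(φ) = −2/φ² − 12 < 0, confirming a maximum.

φ̂_MAP = 0.250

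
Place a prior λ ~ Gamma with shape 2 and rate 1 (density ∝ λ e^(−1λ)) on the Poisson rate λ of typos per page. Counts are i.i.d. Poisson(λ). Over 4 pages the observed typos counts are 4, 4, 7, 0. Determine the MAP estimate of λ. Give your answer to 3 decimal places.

Σxᵢ = 4+4+7+0 = 15, with n = 4.
Posterior ∝ λe^(−1λ) · λ^15e^(−4λ) = λ^16e^(−5λ), i.e. Gamma(shape=17, rate=5).
The mode of a Gamma(a, b) with a ≥ 1 (shape–rate) is (a−1)/b = 16/5 ≈ 3.200.

λ̂_MAP = 3.200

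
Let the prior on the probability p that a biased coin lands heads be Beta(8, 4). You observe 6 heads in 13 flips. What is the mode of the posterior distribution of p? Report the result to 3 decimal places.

Prior: Beta(8, 4).
Data: 6 successes in 13 trials. The binomial likelihood contributes p^6(1−p)^7, so the posterior is Beta(8+6, 4+7) = Beta(14, 11).
For Beta(a, b) with a, b > 1 the mode is (a−1)/(a+b−2) = 13/23 ≈ 0.565.

p̂_MAP = 0.565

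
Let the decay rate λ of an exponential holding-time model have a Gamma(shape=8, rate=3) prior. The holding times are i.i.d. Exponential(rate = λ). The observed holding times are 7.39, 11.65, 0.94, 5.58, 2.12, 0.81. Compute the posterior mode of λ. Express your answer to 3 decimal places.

The Exponential(rate=λ) likelihood is ∝ λ^n e^(−λΣtᵢ). Here n = 6 and Σtᵢ = 7.39 + 11.65 + 0.94 + 5.58 + 2.12 + 0.81 = 28.49.
Posterior ∝ λ^7e^(−3λ) · λ^6e^(−28.49λ) = λ^13e^(−31.49λ), i.e. Gamma(14, 31.49).
Mode = (a−1)/b = 13/31.49 ≈ 0.413.

λ̂_MAP = 0.413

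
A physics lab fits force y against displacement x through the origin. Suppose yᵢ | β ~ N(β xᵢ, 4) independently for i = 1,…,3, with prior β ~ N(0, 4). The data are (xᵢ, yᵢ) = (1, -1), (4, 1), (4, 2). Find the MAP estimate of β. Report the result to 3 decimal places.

log p(β | y) = −Σ(yᵢ − βxᵢ)²/(2·4) − β²/(2·4) + const.
Setting the derivative to zero: Σxᵢ(yᵢ − βxᵢ)/4 − β/4 = 0, so β = Σxᵢyᵢ / (Σxᵢ² + σ²/τ²).
Σxᵢyᵢ = 1·(-1) + 4·1 + 4·2 = 11; Σxᵢ² = 33; σ²/τ² = 1.
β̂_MAP = 11 / (33 + 1) = 11/34 ≈ 0.324.

β̂_MAP = 0.324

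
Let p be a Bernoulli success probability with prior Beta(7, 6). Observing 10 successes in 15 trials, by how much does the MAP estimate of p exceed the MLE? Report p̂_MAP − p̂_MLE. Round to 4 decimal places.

MAP − MLE = -0.0513

Posterior is Beta(17, 11); MAP = (17−1)/(28−2) = 16/26 ≈ 0.61538.
MLE ignores the prior: p̂_MLE = k/n = 10/15 ≈ 0.66667.
Difference = 16/26 − 10/15 = -2/39 ≈ -0.0513.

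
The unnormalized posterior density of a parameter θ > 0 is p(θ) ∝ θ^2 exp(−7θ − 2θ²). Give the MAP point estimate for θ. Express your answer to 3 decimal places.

θ̂_MAP = 0.250

ℓ'(θ) = 2/θ − 7 − 4θ. Setting this to zero and multiplying by θ: 4θ² + 7θ − 2 = 0.
θ = (−7 + √(7² + 4·4·2)) / (2·4) = (−7 + √81) / 8 = (−7 + 9)/8 = 1/4.
ℓ''(θ) = −2/θ² − 4 < 0, confirming a maximum.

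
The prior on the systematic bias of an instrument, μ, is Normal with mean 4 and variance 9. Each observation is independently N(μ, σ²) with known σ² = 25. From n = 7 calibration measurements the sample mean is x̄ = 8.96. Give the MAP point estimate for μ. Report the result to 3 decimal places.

n = 7, x̄ = 8.96.
For a Normal prior and Normal likelihood with known variance, the posterior is Normal; its mode equals its mean, the precision-weighted average.
Prior precision 1/σ₀² = 1/9; data precision n/σ² = 7/25 = 0.28.
μ̂ = ((1/9)·4 + 0.28·8.96) / (1/9 + 0.28) = (16612/5625)/(88/225) = 4153/550 ≈ 7.551.

μ̂_MAP = 7.551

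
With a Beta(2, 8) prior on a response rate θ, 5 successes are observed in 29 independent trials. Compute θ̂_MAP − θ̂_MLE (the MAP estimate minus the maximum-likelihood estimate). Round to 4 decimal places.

MAP − MLE = -0.0103

Posterior is Beta(7, 32); MAP = (7−1)/(39−2) = 6/37 ≈ 0.16216.
MLE ignores the prior: θ̂_MLE = k/n = 5/29 ≈ 0.17241.
Difference = 6/37 − 5/29 = -11/1073 ≈ -0.0103.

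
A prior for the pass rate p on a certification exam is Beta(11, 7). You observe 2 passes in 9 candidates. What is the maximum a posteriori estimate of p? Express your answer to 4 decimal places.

p̂_MAP = 0.4800

Prior: Beta(11, 7).
Data: 2 successes in 9 trials. The binomial likelihood contributes p^2(1−p)^7, so the posterior is Beta(11+2, 7+7) = Beta(13, 14).
For Beta(a, b) with a, b > 1 the mode is (a−1)/(a+b−2) = 12/25 ≈ 0.4800.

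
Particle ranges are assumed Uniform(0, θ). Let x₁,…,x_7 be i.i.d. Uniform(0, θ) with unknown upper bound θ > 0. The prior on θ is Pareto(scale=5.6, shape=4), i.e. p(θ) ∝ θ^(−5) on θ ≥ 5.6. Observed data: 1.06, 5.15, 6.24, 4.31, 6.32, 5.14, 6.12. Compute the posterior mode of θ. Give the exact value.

The Uniform(0, θ) likelihood is θ^(−n) for θ ≥ max(xᵢ), zero otherwise. Here max(xᵢ) = 6.32.
Posterior ∝ θ^(−5) · θ^(−7) = θ^(−12) on θ ≥ max(5.6, 6.32) = 6.32.
This density is strictly decreasing in θ, so the posterior mode lies at the lower boundary of the support.

θ̂_MAP = 6.32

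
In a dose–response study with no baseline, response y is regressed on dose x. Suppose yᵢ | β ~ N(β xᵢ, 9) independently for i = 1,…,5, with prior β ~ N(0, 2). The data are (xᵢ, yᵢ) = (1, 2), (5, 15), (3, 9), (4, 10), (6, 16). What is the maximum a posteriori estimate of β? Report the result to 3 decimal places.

log p(β | y) = −Σ(yᵢ − βxᵢ)²/(2·9) − β²/(2·2) + const.
Setting the derivative to zero: Σxᵢ(yᵢ − βxᵢ)/9 − β/2 = 0, so β = Σxᵢyᵢ / (Σxᵢ² + σ²/τ²).
Σxᵢyᵢ = 1·2 + 5·15 + 3·9 + 4·10 + 6·16 = 240; Σxᵢ² = 87; σ²/τ² = 4.5.
β̂_MAP = 240 / (87 + 4.5) = 240/91.5 ≈ 2.623.

β̂_MAP = 2.623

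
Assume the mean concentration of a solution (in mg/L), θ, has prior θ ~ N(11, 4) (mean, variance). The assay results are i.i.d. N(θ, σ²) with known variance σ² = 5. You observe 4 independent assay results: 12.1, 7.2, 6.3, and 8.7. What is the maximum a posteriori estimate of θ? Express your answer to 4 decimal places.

θ̂_MAP = 9.1524

n = 4; x̄ = (12.1 + 7.2 + 6.3 + 8.7)/4 = 34.3/4 = 8.575.
For a Normal prior and Normal likelihood with known variance, the posterior is Normal; its mode equals its mean, the precision-weighted average.
Prior precision 1/σ₀² = 1/4 = 0.25; data precision n/σ² = 4/5 = 0.8.
θ̂ = (0.25·11 + 0.8·8.575) / (0.25 + 0.8) = 9.61/1.05 = 961/105 ≈ 9.1524.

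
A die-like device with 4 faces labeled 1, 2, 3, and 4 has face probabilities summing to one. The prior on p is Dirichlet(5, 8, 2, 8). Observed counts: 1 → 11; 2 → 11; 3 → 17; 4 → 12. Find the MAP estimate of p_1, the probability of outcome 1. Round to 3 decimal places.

The posterior is Dirichlet(αᵢ + nᵢ) = Dirichlet(16, 19, 19, 20).
For a Dirichlet(a₁,…,a_K) with all aᵢ > 1, the mode has j-th component (aⱼ − 1)/(Σaᵢ − K).
Here Σaᵢ = 74 and K = 4, so p_1 = (16 − 1)/(74 − 4) = 15/70 ≈ 0.214.

MAP estimate: 0.214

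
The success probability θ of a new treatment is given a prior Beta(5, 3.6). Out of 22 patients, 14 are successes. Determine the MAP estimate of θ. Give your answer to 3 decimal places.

Prior: Beta(5, 3.6).
Data: 14 successes in 22 trials. The binomial likelihood contributes θ^14(1−θ)^8, so the posterior is Beta(5+14, 3.6+8) = Beta(19, 11.6).
For Beta(a, b) with a, b > 1 the mode is (a−1)/(a+b−2) = 18/28.6 ≈ 0.629.

θ̂_MAP = 0.629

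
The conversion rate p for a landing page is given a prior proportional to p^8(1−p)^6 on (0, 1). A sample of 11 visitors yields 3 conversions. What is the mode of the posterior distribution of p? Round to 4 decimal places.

The prior density ∝ p^8(1−p)^6 is the kernel of Beta(9, 7).
Data: 3 successes in 11 trials. The binomial likelihood contributes p^3(1−p)^8, so the posterior is Beta(9+3, 7+8) = Beta(12, 15).
For Beta(a, b) with a, b > 1 the mode is (a−1)/(a+b−2) = 11/25 ≈ 0.4400.

p̂_MAP = 0.4400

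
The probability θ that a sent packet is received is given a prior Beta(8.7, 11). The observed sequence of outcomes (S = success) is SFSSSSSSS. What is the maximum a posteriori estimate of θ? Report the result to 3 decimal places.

Prior: Beta(8.7, 11).
Data: 8 successes in 9 trials (from the sequence). The binomial likelihood contributes θ^8(1−θ)^1, so the posterior is Beta(8.7+8, 11+1) = Beta(16.7, 12).
For Beta(a, b) with a, b > 1 the mode is (a−1)/(a+b−2) = 15.7/26.7 ≈ 0.588.

θ̂_MAP = 0.588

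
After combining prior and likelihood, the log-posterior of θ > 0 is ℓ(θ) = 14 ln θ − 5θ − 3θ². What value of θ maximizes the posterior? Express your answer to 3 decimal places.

ℓ'(θ) = 14/θ − 5 − 6θ. Setting this to zero and multiplying by θ: 6θ² + 5θ − 14 = 0.
θ = (−5 + √(5² + 4·6·14)) / (2·6) = (−5 + √361) / 12 = (−5 + 19)/12 = 7/6.
ℓ''(θ) = −14/θ² − 6 < 0, confirming a maximum.

θ̂_MAP = 1.167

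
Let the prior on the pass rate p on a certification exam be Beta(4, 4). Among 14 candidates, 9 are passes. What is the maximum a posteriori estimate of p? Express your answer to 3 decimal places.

p̂_MAP = 0.600

Prior: Beta(4, 4).
Data: 9 successes in 14 trials. The binomial likelihood contributes p^9(1−p)^5, so the posterior is Beta(4+9, 4+5) = Beta(13, 9).
For Beta(a, b) with a, b > 1 the mode is (a−1)/(a+b−2) = 12/20 ≈ 0.600.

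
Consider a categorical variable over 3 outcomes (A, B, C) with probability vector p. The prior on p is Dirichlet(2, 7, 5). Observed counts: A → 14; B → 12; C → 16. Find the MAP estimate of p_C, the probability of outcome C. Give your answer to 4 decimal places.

MAP estimate of p_C = 0.3774

The posterior is Dirichlet(αᵢ + nᵢ) = Dirichlet(16, 19, 21).
For a Dirichlet(a₁,…,a_K) with all aᵢ > 1, the mode has j-th component (aⱼ − 1)/(Σaᵢ − K).
Here Σaᵢ = 56 and K = 3, so p_C = (21 − 1)/(56 − 3) = 20/53 ≈ 0.3774.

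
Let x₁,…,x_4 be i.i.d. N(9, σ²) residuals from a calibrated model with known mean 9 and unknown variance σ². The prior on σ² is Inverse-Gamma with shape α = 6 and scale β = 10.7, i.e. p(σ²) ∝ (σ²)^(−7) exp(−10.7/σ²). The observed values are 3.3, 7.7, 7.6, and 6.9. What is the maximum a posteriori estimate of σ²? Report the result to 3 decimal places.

Sum of squared deviations about the known mean: SS = (3.3−9)² + (7.7−9)² + (7.6−9)² + (6.9−9)² = 40.55.
The Normal likelihood contributes (σ²)^(−n/2) exp(−SS/(2σ²)), so the posterior is Inverse-Gamma(α + n/2, β + SS/2) = Inverse-Gamma(8, 30.975).
The mode of Inverse-Gamma(a, b) is b/(a+1) = 30.975/9 ≈ 3.442.

σ̂²_MAP = 3.442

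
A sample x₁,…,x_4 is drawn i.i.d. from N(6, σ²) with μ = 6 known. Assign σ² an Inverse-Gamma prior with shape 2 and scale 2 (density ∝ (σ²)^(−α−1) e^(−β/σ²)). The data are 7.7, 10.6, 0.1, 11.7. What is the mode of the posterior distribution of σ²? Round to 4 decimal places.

σ̂²_MAP = 9.5350

Sum of squared deviations about the known mean: SS = (7.7−6)² + (10.6−6)² + (0.1−6)² + (11.7−6)² = 91.35.
The Normal likelihood contributes (σ²)^(−n/2) exp(−SS/(2σ²)), so the posterior is Inverse-Gamma(α + n/2, β + SS/2) = Inverse-Gamma(4, 47.675).
The mode of Inverse-Gamma(a, b) is b/(a+1) = 47.675/5 ≈ 9.5350.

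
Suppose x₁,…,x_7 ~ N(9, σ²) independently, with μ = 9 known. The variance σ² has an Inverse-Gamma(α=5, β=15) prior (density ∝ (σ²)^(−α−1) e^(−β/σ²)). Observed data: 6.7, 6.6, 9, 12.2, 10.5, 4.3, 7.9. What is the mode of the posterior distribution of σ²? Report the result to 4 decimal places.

Sum of squared deviations about the known mean: SS = (6.7−9)² + (6.6−9)² + (9−9)² + (12.2−9)² + (10.5−9)² + (4.3−9)² + (7.9−9)² = 46.84.
The Normal likelihood contributes (σ²)^(−n/2) exp(−SS/(2σ²)), so the posterior is Inverse-Gamma(α + n/2, β + SS/2) = Inverse-Gamma(8.5, 38.42).
The mode of Inverse-Gamma(a, b) is b/(a+1) = 38.42/9.5 ≈ 4.0442.

σ̂²_MAP = 4.0442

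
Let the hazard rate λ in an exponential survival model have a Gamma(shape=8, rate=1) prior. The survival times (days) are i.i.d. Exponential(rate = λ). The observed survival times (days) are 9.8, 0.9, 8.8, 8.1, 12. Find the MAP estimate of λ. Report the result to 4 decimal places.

The Exponential(rate=λ) likelihood is ∝ λ^n e^(−λΣtᵢ). Here n = 5 and Σtᵢ = 9.8 + 0.9 + 8.8 + 8.1 + 12 = 39.6.
Posterior ∝ λ^7e^(−1λ) · λ^5e^(−39.6λ) = λ^12e^(−40.6λ), i.e. Gamma(13, 40.6).
Mode = (a−1)/b = 12/40.6 ≈ 0.2956.

λ̂_MAP = 0.2956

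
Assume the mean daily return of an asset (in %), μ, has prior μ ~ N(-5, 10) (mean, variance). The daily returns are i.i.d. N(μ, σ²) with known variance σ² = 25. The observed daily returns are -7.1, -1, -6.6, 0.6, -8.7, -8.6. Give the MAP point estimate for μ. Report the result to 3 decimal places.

n = 6; x̄ = ((-7.1) + (-1) + (-6.6) + 0.6 + (-8.7) + (-8.6))/6 = -31.4/6 = -157/30 ≈ -5.2333.
For a Normal prior and Normal likelihood with known variance, the posterior is Normal; its mode equals its mean, the precision-weighted average.
Prior precision 1/σ₀² = 1/10 = 0.1; data precision n/σ² = 6/25 = 0.24.
μ̂ = (0.1·(-5) + 0.24·(-157/30)) / (0.1 + 0.24) = (-1.756)/0.34 = -439/85 ≈ -5.165.

μ̂_MAP = -5.165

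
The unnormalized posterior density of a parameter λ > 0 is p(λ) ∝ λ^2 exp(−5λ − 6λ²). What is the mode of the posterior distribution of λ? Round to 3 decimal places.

ℓ'(λ) = 2/λ − 5 − 12λ. Setting this to zero and multiplying by λ: 12λ² + 5λ − 2 = 0.
λ = (−5 + √(5² + 4·12·2)) / (2·12) = (−5 + √121) / 24 = (−5 + 11)/24 = 1/4.
ℓ''(λ) = −2/λ² − 12 < 0, confirming a maximum.

λ̂_MAP = 0.250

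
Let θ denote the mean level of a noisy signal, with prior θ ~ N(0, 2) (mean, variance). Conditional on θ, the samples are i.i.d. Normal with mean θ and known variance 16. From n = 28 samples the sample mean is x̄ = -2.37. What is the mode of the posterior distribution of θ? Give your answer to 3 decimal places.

θ̂_MAP = -1.843

n = 28, x̄ = -2.37.
For a Normal prior and Normal likelihood with known variance, the posterior is Normal; its mode equals its mean, the precision-weighted average.
Prior precision 1/σ₀² = 1/2 = 0.5; data precision n/σ² = 28/16 = 1.75.
θ̂ = (0.5·0 + 1.75·(-2.37)) / (0.5 + 1.75) = (-4.1475)/2.25 = -553/300 ≈ -1.843.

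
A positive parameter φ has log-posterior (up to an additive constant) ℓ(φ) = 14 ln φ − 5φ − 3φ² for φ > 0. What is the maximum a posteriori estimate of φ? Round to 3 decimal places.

ℓ'(φ) = 14/φ − 5 − 6φ. Setting this to zero and multiplying by φ: 6φ² + 5φ − 14 = 0.
φ = (−5 + √(5² + 4·6·14)) / (2·6) = (−5 + √361) / 12 = (−5 + 19)/12 = 7/6.
ℓ''(φ) = −14/φ² − 6 < 0, confirming a maximum.

φ̂_MAP = 1.167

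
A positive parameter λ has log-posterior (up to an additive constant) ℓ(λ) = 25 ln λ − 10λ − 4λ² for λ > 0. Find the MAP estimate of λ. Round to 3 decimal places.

λ̂_MAP = 1.250

ℓ'(λ) = 25/λ − 10 − 8λ. Setting this to zero and multiplying by λ: 8λ² + 10λ − 25 = 0.
λ = (−10 + √(10² + 4·8·25)) / (2·8) = (−10 + √900) / 16 = (−10 + 30)/16 = 5/4.
ℓ''(λ) = −25/λ² − 8 < 0, confirming a maximum.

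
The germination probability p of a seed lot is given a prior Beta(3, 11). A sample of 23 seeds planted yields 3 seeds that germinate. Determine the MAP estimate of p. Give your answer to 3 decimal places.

p̂_MAP = 0.143

Prior: Beta(3, 11).
Data: 3 successes in 23 trials. The binomial likelihood contributes p^3(1−p)^20, so the posterior is Beta(3+3, 11+20) = Beta(6, 31).
For Beta(a, b) with a, b > 1 the mode is (a−1)/(a+b−2) = 5/35 ≈ 0.143.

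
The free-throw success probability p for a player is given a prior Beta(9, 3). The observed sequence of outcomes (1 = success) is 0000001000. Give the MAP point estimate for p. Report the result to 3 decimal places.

Prior: Beta(9, 3).
Data: 1 success in 10 trials (from the sequence). The binomial likelihood contributes p(1−p)^9, so the posterior is Beta(9+1, 3+9) = Beta(10, 12).
For Beta(a, b) with a, b > 1 the mode is (a−1)/(a+b−2) = 9/20 ≈ 0.450.

p̂_MAP = 0.450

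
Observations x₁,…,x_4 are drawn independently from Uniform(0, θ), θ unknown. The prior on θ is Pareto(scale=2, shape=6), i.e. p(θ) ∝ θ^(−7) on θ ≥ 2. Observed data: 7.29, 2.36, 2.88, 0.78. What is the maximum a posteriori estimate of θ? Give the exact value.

θ̂_MAP = 7.29

The Uniform(0, θ) likelihood is θ^(−n) for θ ≥ max(xᵢ), zero otherwise. Here max(xᵢ) = 7.29.
Posterior ∝ θ^(−7) · θ^(−4) = θ^(−11) on θ ≥ max(2, 7.29) = 7.29.
This density is strictly decreasing in θ, so the posterior mode lies at the lower boundary of the support.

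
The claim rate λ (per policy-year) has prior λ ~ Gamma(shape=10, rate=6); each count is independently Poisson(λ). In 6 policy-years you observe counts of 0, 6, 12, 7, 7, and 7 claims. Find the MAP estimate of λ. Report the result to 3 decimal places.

λ̂_MAP = 4.000

Σxᵢ = 0+6+12+7+7+7 = 39, with n = 6.
Posterior ∝ λ^9e^(−6λ) · λ^39e^(−6λ) = λ^48e^(−12λ), i.e. Gamma(shape=49, rate=12).
The mode of a Gamma(a, b) with a ≥ 1 (shape–rate) is (a−1)/b = 48/12 ≈ 4.000.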